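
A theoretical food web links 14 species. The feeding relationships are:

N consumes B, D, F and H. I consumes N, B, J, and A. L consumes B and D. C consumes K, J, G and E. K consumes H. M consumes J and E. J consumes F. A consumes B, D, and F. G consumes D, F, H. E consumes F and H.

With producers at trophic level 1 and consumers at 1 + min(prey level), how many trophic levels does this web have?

3

Producers (level 1): H, D, B, F.
Following each consumer down to its lowest-level prey: H → E → M (levels 1 through 3).
All prey of M (E 2, J 2) are at level 2 or above, so M is at level 1 + 2 = 3.
Every consumer has at least one prey at level 2 or below, so none exceeds level 3.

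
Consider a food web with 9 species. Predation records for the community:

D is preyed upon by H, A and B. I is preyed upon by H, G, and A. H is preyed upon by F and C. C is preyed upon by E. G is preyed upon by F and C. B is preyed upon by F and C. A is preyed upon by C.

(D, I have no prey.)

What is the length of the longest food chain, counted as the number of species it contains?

4 species

One longest chain: D → H → C → E.
It has 4 species and 3 links.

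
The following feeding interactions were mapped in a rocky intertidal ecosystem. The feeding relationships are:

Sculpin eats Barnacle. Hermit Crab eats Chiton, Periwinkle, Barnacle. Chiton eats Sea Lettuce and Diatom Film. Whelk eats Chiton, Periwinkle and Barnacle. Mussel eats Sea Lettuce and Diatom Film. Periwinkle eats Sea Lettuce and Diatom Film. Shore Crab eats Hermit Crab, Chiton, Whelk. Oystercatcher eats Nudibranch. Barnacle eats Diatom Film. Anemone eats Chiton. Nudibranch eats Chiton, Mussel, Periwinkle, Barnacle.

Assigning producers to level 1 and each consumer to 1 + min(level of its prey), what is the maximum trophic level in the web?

Producers (level 1): Diatom Film, Sea Lettuce.
Following each consumer down to its lowest-level prey: Diatom Film → Barnacle → Nudibranch → Oystercatcher (levels 1 through 4).
All prey of Oystercatcher (Nudibranch 3) are at level 3 or above, so Oystercatcher is at level 1 + 3 = 4.
Every consumer has at least one prey at level 3 or below, so none exceeds level 4.

4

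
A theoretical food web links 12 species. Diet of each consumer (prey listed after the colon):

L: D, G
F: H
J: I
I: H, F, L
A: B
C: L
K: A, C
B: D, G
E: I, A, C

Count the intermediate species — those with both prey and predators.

6

Intermediate species (has both prey and predators): F, B, L, I, A, C.
Count: 6.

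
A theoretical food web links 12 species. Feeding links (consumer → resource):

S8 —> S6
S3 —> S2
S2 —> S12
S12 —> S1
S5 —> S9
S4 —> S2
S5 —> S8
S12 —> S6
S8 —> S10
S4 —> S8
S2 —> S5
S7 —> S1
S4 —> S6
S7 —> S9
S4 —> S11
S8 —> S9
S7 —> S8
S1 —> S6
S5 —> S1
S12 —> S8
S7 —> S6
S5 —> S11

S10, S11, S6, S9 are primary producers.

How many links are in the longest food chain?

4 links

One longest chain: S6 → S1 → S12 → S2 → S3.
It has 5 species and 4 links.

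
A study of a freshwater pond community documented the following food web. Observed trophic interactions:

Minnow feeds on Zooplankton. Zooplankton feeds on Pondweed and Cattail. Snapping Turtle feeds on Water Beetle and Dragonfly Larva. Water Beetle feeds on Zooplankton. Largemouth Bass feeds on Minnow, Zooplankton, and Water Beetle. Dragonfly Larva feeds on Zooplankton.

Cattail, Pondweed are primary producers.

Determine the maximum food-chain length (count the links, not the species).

3 links

One longest chain: Cattail → Zooplankton → Water Beetle → Snapping Turtle.
It has 4 species and 3 links.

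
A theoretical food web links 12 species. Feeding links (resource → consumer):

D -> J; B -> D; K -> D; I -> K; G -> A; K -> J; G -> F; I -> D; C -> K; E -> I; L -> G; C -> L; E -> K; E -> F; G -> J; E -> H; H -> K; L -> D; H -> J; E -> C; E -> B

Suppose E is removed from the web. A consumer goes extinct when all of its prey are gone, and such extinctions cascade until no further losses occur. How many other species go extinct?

11

Remove E.
Round 1: C (all prey gone), B (all prey gone), I (all prey gone), H (all prey gone) → extinct.
Round 2: L (all prey gone), K (all prey gone) → extinct.
Round 3: D (all prey gone), G (all prey gone) → extinct.
Round 4: J (all prey gone), F (all prey gone), A (all prey gone) → extinct.
No further losses. Total secondary extinctions: 11.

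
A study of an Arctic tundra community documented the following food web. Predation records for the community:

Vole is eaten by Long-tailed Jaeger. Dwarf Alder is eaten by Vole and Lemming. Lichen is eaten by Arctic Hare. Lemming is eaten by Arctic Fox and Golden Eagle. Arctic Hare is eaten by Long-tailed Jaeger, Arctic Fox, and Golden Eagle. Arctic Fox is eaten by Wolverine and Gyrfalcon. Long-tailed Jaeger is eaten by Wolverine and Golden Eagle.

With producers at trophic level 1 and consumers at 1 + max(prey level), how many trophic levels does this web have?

4

Producers (level 1): Lichen, Dwarf Alder.
Dwarf Alder → Lemming → Arctic Fox → Wolverine gives Wolverine level 4.
No species has a prey at level 4, so no species reaches level 5.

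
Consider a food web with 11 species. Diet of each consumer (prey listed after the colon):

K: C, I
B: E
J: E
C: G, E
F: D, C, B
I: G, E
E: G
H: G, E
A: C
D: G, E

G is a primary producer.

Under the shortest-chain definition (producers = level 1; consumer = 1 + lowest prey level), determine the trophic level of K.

G is a producer → level 1.
C eats G → level 2.
K eats C → level 3.
No prey of K is below level 2, so 3 is the minimum.

Trophic level 3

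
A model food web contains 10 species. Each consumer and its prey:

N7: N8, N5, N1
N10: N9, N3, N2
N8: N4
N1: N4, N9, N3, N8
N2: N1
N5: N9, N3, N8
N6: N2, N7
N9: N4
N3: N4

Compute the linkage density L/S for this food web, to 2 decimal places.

L/S = 1.90

There are L = 19 links among S = 10 species.
L/S = 19/10 = 1.9000 ≈ 1.90.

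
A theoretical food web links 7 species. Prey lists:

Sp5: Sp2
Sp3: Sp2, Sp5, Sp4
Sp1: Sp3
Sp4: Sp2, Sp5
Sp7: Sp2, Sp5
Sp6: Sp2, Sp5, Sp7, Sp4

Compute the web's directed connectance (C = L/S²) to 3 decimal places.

C = 0.265

The web has S = 7 species and L = 13 feeding links.
C = L / S² = 13 / 49 = 0.2653 ≈ 0.265.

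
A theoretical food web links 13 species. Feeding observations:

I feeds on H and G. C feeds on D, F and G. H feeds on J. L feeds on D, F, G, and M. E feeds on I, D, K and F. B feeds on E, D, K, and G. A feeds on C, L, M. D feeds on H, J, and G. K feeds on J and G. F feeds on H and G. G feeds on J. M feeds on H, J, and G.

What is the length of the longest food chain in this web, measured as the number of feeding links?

One longest chain: J → G → M → L → A.
It has 5 species and 4 links.

4 links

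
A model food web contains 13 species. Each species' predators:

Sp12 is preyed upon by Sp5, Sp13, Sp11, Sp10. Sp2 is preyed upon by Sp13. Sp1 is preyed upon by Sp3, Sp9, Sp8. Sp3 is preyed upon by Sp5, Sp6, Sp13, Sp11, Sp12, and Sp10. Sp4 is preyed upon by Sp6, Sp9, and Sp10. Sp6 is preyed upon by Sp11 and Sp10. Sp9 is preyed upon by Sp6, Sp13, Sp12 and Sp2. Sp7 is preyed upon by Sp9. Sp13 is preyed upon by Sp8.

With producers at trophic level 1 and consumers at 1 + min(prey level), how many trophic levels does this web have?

3

Producers (level 1): Sp7, Sp1, Sp4.
Following each consumer down to its lowest-level prey: Sp1 → Sp3 → Sp13 (levels 1 through 3).
All prey of Sp13 (Sp3 2, Sp9 2, Sp2 3, Sp12 3) are at level 2 or above, so Sp13 is at level 1 + 2 = 3.
Every consumer has at least one prey at level 2 or below, so none exceeds level 3.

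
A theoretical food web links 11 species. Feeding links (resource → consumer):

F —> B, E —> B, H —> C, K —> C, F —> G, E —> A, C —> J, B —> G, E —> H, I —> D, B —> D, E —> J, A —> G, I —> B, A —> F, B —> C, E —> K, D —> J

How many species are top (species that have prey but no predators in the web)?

2

Top species (has prey, but nothing eats it): G, J.
Count: 2.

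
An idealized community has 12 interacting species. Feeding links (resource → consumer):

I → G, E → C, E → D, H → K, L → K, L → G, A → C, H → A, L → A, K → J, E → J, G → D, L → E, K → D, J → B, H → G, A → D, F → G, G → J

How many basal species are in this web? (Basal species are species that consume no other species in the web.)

Basal species (no prey listed): H, L, F, I.
Count: 4.

4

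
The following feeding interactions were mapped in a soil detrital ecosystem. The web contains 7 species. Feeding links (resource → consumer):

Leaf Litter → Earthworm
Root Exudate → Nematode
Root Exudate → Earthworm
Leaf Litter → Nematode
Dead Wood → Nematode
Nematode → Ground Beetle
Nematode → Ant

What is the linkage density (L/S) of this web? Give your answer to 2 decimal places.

L/S = 1.00

There are L = 7 links among S = 7 species.
L/S = 7/7 = 1.0000 ≈ 1.00.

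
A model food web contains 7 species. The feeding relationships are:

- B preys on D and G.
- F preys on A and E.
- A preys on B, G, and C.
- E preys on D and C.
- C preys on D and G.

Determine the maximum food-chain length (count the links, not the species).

3 links

One longest chain: G → B → A → F.
It has 4 species and 3 links.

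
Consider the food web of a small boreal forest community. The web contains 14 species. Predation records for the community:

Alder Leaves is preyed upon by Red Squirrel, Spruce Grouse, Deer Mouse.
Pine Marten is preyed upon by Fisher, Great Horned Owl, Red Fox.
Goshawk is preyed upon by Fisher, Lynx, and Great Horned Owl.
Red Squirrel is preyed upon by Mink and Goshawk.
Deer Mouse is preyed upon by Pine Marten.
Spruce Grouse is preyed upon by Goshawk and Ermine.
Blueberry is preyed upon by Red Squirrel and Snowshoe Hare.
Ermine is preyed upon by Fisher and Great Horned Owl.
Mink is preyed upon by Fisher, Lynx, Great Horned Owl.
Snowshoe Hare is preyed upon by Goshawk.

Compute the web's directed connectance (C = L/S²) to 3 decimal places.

The web has S = 14 species and L = 22 feeding links.
C = L / S² = 22 / 196 = 0.1122 ≈ 0.112.

C = 0.112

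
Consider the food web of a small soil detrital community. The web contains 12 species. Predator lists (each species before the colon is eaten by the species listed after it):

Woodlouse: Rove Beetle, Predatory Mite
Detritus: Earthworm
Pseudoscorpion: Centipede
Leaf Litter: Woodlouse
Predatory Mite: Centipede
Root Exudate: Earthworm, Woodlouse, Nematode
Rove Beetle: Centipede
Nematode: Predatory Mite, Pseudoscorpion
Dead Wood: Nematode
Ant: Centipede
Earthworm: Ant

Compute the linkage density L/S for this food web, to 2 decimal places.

There are L = 15 links among S = 12 species.
L/S = 15/12 = 1.2500 ≈ 1.25.

L/S = 1.25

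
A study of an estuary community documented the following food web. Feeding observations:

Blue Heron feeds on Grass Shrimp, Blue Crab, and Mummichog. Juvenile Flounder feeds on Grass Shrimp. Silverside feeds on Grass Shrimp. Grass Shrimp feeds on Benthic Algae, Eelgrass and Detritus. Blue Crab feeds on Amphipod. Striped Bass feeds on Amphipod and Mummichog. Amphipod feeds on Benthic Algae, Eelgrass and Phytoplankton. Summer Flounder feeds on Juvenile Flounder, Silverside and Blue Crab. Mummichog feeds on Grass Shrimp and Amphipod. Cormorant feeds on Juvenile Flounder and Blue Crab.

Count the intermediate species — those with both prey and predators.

6

Intermediate species (has both prey and predators): Amphipod, Grass Shrimp, Blue Crab, Silverside, Mummichog, Juvenile Flounder.
Count: 6.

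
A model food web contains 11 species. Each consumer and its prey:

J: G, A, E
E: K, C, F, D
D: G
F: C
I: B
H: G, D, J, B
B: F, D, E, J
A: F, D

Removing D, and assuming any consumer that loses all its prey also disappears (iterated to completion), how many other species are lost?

0

Remove D.
Every predator of it retains at least one other prey: A still has F; E still has K, C, F; B still has F, E, J; H still has G, J, B.
No consumer loses all prey, so no secondary extinctions occur.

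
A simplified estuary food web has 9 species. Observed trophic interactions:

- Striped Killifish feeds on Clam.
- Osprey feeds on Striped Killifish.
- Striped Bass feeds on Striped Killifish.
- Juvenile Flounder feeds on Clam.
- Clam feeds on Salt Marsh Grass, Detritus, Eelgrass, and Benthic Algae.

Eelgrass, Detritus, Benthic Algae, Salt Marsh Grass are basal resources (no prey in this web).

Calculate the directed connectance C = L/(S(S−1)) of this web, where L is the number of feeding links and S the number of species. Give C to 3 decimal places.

C = 0.111

The web has S = 9 species and L = 8 feeding links.
C = L / (S(S−1)) = 8 / 72 = 0.1111 ≈ 0.111.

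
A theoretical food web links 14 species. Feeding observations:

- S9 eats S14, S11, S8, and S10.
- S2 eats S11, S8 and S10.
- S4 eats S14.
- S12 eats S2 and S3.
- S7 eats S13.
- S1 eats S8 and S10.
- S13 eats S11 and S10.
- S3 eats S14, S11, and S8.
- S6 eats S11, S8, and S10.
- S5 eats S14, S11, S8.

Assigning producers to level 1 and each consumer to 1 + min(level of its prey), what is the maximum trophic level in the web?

3

Producers (level 1): S8, S14, S11, S10.
Following each consumer down to its lowest-level prey: S11 → S13 → S7 (levels 1 through 3).
All prey of S7 (S13 2) are at level 2 or above, so S7 is at level 1 + 2 = 3.
Every consumer has at least one prey at level 2 or below, so none exceeds level 3.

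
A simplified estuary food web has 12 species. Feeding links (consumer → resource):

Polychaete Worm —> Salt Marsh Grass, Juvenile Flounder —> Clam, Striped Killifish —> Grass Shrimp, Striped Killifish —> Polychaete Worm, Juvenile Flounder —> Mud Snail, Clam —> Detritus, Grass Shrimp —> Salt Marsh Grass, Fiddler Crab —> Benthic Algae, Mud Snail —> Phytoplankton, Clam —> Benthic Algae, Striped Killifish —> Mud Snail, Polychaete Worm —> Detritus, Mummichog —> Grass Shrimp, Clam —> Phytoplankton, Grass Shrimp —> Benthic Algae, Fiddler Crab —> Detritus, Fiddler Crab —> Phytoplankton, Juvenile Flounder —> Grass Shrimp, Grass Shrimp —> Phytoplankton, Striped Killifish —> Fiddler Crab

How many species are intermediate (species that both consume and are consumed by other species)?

Intermediate species (has both prey and predators): Clam, Polychaete Worm, Mud Snail, Fiddler Crab, Grass Shrimp.
Count: 5.

5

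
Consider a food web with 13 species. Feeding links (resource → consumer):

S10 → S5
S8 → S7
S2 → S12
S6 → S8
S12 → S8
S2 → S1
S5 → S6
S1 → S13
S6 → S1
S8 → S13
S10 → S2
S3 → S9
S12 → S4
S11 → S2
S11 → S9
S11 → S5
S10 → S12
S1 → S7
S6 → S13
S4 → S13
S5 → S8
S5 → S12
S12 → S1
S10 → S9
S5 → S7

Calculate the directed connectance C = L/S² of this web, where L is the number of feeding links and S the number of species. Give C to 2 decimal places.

C = 0.15

The web has S = 13 species and L = 25 feeding links.
C = L / S² = 25 / 169 = 0.1479 ≈ 0.15.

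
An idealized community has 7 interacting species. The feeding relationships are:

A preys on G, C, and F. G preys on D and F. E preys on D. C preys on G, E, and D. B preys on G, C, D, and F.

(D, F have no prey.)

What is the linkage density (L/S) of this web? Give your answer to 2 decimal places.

L/S = 1.86

There are L = 13 links among S = 7 species.
L/S = 13/7 = 1.8571 ≈ 1.86.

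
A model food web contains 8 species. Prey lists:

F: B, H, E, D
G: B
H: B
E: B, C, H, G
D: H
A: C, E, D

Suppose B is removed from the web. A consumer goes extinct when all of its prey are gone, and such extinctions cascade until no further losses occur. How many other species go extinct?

3

Remove B.
Round 1: H (all prey gone), G (all prey gone) → extinct.
Round 2: D (all prey gone) → extinct.
No further losses. Total secondary extinctions: 3.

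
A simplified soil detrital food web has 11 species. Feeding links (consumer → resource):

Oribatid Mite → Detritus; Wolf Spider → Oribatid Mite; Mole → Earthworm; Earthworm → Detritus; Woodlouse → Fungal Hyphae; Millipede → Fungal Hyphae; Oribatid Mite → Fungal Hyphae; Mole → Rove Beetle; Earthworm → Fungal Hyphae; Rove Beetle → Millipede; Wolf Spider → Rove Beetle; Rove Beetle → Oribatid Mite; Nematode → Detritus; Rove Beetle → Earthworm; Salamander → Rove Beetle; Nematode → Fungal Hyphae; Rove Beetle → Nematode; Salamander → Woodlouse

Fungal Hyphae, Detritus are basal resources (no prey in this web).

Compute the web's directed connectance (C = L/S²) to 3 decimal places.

C = 0.149

The web has S = 11 species and L = 18 feeding links.
C = L / S² = 18 / 121 = 0.1488 ≈ 0.149.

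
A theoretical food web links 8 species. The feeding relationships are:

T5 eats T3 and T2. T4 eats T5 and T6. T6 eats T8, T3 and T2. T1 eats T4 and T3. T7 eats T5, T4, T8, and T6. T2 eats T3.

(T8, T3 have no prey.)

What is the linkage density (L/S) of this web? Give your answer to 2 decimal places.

L/S = 1.75

There are L = 14 links among S = 8 species.
L/S = 14/8 = 1.7500 ≈ 1.75.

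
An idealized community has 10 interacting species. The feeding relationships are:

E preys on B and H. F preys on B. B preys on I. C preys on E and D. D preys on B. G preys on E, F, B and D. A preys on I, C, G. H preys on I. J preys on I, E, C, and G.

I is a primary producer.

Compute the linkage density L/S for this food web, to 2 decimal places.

L/S = 1.90

There are L = 19 links among S = 10 species.
L/S = 19/10 = 1.9000 ≈ 1.90.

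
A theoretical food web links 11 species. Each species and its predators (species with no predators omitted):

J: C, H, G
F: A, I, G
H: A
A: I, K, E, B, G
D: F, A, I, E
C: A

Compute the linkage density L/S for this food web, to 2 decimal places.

There are L = 17 links among S = 11 species.
L/S = 17/11 = 1.5455 ≈ 1.55.

L/S = 1.55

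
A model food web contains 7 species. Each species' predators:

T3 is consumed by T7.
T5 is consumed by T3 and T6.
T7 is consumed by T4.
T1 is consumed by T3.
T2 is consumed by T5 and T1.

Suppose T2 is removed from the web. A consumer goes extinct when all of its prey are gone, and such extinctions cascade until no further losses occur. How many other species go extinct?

6

Remove T2.
Round 1: T5 (all prey gone), T1 (all prey gone) → extinct.
Round 2: T6 (all prey gone), T3 (all prey gone) → extinct.
Round 3: T7 (all prey gone) → extinct.
Round 4: T4 (all prey gone) → extinct.
No further losses. Total secondary extinctions: 6.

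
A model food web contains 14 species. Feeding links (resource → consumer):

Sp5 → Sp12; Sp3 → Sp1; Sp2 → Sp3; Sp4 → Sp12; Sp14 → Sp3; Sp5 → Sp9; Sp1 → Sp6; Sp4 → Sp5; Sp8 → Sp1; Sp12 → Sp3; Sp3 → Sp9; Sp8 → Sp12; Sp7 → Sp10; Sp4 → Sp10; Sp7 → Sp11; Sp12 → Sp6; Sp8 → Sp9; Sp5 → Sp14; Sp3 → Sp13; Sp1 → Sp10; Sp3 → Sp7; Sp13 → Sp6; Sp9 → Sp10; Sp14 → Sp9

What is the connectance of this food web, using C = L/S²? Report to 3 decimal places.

The web has S = 14 species and L = 24 feeding links.
C = L / S² = 24 / 196 = 0.1224 ≈ 0.122.

C = 0.122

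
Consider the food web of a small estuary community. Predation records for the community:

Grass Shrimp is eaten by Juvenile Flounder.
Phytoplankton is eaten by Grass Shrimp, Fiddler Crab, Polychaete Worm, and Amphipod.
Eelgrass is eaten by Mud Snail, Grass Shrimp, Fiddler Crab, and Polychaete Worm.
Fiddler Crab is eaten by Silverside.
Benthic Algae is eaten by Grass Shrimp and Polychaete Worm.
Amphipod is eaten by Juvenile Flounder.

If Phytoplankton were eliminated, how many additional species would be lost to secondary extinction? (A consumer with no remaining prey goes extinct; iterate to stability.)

Remove Phytoplankton.
Round 1: Amphipod (all prey gone) → extinct.
No further losses. Total secondary extinctions: 1.

1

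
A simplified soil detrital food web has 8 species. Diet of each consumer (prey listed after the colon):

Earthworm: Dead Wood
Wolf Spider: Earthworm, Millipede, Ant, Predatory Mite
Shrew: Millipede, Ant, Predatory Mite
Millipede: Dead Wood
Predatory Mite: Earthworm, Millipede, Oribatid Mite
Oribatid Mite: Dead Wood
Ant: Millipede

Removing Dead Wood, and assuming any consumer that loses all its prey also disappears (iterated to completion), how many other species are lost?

Remove Dead Wood.
Round 1: Earthworm (all prey gone), Millipede (all prey gone), Oribatid Mite (all prey gone) → extinct.
Round 2: Ant (all prey gone), Predatory Mite (all prey gone) → extinct.
Round 3: Shrew (all prey gone), Wolf Spider (all prey gone) → extinct.
No further losses. Total secondary extinctions: 7.

7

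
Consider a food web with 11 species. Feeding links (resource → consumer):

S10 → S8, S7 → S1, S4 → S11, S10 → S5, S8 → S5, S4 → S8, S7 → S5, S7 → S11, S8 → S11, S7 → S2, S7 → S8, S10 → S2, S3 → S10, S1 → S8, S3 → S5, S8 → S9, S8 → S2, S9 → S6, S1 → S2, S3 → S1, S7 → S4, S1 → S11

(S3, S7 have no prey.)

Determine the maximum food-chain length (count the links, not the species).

4 links

One longest chain: S7 → S4 → S8 → S9 → S6.
It has 5 species and 4 links.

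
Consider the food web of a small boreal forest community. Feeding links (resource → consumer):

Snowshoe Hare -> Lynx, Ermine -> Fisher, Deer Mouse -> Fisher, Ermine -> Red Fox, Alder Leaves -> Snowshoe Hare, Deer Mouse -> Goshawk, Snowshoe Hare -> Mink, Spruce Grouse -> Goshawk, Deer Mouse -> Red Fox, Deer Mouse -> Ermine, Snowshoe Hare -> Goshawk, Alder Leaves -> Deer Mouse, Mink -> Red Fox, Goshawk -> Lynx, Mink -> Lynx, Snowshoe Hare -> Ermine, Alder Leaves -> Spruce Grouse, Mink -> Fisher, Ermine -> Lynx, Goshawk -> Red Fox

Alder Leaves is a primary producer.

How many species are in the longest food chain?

One longest chain: Alder Leaves → Snowshoe Hare → Mink → Fisher.
It has 4 species and 3 links.

4 species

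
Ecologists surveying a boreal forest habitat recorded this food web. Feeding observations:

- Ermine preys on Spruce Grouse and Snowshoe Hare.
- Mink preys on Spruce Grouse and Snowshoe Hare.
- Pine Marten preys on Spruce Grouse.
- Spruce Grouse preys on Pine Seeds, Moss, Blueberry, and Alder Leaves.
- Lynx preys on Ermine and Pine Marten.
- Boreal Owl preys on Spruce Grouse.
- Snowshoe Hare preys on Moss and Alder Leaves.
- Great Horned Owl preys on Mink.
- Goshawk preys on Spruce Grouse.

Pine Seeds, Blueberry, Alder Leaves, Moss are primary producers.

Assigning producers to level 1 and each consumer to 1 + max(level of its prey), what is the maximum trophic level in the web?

4

Producers (level 1): Pine Seeds, Blueberry, Alder Leaves, Moss.
Alder Leaves → Snowshoe Hare → Mink → Great Horned Owl gives Great Horned Owl level 4.
No species has a prey at level 4, so no species reaches level 5.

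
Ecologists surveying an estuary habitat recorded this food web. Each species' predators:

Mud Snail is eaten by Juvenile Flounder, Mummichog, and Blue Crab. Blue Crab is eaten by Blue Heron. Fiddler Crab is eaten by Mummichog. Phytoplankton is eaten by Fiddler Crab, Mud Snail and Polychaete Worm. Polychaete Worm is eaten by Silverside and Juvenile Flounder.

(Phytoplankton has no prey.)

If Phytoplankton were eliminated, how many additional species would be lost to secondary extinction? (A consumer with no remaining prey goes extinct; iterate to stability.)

Remove Phytoplankton.
Round 1: Mud Snail (all prey gone), Polychaete Worm (all prey gone), Fiddler Crab (all prey gone) → extinct.
Round 2: Silverside (all prey gone), Juvenile Flounder (all prey gone), Mummichog (all prey gone), Blue Crab (all prey gone) → extinct.
Round 3: Blue Heron (all prey gone) → extinct.
No further losses. Total secondary extinctions: 8.

8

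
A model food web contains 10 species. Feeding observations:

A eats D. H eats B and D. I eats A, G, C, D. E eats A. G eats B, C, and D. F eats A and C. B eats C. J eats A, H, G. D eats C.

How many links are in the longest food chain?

3 links

One longest chain: C → D → A → I.
It has 4 species and 3 links.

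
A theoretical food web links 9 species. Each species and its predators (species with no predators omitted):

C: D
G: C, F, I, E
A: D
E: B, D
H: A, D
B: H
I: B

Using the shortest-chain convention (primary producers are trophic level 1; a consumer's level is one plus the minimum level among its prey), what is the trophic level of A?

G is a producer → level 1.
I eats G → level 2.
B eats I → level 3.
H eats B → level 4.
A eats H → level 5.
No prey of A is below level 4, so 5 is the minimum.

Trophic level 5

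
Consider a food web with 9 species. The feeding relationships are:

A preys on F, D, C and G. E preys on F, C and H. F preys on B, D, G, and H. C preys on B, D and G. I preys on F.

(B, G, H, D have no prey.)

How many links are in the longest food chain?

One longest chain: B → C → A.
It has 3 species and 2 links.

2 links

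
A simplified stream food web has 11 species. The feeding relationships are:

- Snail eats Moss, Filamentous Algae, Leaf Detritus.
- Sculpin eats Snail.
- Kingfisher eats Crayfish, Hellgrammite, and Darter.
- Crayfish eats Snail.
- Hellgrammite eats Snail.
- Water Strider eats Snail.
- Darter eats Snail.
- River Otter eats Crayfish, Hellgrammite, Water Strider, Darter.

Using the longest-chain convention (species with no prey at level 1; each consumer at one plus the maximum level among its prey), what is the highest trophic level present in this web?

4

Basal resources (level 1): Moss, Leaf Detritus, Filamentous Algae.
Moss → Snail → Crayfish → Kingfisher gives Kingfisher level 4.
No species has a prey at level 4, so no species reaches level 5.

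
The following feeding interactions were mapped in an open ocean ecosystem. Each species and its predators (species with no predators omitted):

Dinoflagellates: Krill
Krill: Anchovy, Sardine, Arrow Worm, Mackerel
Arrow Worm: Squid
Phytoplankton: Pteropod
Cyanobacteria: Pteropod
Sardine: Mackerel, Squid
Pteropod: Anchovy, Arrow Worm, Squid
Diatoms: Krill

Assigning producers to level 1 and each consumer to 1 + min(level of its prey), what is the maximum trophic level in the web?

3

Producers (level 1): Cyanobacteria, Phytoplankton, Dinoflagellates, Diatoms.
Following each consumer down to its lowest-level prey: Cyanobacteria → Pteropod → Squid (levels 1 through 3).
All prey of Squid (Pteropod 2, Arrow Worm 3, Sardine 3) are at level 2 or above, so Squid is at level 1 + 2 = 3.
Every consumer has at least one prey at level 2 or below, so none exceeds level 3.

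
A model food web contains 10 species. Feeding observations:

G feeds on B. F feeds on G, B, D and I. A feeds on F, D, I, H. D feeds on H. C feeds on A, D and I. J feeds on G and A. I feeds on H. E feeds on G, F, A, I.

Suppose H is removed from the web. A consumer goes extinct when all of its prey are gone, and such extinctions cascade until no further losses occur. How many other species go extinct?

2

Remove H.
Round 1: I (all prey gone), D (all prey gone) → extinct.
No further losses. Total secondary extinctions: 2.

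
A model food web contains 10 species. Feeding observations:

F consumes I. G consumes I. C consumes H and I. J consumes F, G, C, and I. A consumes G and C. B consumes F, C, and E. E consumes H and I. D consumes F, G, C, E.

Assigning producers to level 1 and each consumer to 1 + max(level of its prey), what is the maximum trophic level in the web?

3

Producers (level 1): H, I.
H → C → A gives A level 3.
No species has a prey at level 3, so no species reaches level 4.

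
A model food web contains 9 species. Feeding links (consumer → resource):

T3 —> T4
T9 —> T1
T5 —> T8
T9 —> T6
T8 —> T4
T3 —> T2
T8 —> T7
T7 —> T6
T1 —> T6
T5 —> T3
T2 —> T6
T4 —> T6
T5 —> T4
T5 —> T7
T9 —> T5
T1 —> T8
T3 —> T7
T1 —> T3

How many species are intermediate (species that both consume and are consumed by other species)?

Intermediate species (has both prey and predators): T7, T4, T2, T3, T8, T1, T5.
Count: 7.

7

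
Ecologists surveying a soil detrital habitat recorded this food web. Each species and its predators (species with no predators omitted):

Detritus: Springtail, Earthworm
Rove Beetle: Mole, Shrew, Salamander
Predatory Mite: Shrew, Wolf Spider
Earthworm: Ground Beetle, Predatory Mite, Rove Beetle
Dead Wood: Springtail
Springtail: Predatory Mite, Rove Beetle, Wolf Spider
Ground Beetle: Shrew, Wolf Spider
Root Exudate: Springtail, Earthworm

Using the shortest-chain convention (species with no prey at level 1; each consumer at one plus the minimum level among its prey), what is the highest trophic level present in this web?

Basal resources (level 1): Detritus, Dead Wood, Root Exudate.
Following each consumer down to its lowest-level prey: Detritus → Springtail → Rove Beetle → Salamander (levels 1 through 4).
All prey of Salamander (Rove Beetle 3) are at level 3 or above, so Salamander is at level 1 + 3 = 4.
Every consumer has at least one prey at level 3 or below, so none exceeds level 4.

4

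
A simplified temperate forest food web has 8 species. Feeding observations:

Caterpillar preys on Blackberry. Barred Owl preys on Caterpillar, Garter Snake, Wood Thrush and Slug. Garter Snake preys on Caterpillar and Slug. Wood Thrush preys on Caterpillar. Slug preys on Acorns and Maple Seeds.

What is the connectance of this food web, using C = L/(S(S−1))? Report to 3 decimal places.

The web has S = 8 species and L = 10 feeding links.
C = L / (S(S−1)) = 10 / 56 = 0.1786 ≈ 0.179.

C = 0.179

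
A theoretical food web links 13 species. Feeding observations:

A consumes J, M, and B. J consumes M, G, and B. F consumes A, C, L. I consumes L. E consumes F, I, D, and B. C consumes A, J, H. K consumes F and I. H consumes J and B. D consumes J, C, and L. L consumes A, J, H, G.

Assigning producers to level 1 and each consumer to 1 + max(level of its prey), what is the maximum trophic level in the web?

Producers (level 1): B, M, G.
B → J → A → C → F → K gives K level 6.
No species has a prey at level 6, so no species reaches level 7.

6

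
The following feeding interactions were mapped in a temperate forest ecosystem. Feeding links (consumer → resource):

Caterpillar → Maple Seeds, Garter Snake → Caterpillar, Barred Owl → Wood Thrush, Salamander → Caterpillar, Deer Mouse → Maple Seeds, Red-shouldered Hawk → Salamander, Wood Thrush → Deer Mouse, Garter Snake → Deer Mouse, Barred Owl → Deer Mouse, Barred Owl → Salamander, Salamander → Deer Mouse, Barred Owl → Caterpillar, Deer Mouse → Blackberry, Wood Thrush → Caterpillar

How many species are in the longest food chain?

One longest chain: Blackberry → Deer Mouse → Wood Thrush → Barred Owl.
It has 4 species and 3 links.

4 species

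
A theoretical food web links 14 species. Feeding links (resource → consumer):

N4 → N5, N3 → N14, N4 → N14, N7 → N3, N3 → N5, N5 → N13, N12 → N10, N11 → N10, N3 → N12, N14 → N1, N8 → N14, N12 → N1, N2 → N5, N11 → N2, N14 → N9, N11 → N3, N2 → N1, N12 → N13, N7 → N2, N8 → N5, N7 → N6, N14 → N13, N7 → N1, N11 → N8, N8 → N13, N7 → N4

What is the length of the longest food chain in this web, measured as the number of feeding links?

One longest chain: N7 → N4 → N14 → N1.
It has 4 species and 3 links.

3 links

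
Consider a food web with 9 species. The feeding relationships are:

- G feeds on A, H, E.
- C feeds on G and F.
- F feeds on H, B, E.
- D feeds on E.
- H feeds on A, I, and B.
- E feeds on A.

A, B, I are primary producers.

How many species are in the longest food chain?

One longest chain: A → H → G → C.
It has 4 species and 3 links.

4 species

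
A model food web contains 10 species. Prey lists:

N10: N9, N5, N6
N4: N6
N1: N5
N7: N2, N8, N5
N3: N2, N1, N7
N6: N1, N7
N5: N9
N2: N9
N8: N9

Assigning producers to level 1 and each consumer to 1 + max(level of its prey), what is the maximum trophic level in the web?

Producers (level 1): N9.
N9 → N5 → N1 → N6 → N10 gives N10 level 5.
No species has a prey at level 5, so no species reaches level 6.

5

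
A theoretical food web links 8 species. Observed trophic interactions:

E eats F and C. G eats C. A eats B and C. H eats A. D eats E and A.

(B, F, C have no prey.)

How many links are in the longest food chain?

One longest chain: F → E → D.
It has 3 species and 2 links.

2 links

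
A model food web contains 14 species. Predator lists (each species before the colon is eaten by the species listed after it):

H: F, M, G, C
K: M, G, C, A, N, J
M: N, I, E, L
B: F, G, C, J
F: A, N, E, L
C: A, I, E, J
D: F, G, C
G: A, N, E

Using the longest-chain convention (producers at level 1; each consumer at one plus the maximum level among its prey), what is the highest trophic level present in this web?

Producers (level 1): B, H, K, D.
B → F → L gives L level 3.
No species has a prey at level 3, so no species reaches level 4.

3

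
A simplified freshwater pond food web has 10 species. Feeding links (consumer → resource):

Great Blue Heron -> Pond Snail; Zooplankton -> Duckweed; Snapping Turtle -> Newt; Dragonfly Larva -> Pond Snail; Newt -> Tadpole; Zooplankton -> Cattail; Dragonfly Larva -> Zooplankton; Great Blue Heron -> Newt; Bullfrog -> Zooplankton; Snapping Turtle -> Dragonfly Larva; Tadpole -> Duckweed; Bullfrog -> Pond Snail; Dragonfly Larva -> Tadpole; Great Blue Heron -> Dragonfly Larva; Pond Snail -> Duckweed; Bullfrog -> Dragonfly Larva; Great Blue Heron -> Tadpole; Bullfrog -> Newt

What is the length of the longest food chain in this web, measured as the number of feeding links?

3 links

One longest chain: Duckweed → Tadpole → Newt → Great Blue Heron.
It has 4 species and 3 links.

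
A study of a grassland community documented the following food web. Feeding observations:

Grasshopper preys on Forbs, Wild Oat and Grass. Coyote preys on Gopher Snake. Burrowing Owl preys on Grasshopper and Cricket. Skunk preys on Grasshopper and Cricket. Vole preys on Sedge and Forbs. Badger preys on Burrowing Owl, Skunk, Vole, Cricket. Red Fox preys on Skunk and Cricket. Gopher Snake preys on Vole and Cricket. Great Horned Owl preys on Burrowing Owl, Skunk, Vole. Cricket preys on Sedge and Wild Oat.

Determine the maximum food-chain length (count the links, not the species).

One longest chain: Sedge → Cricket → Gopher Snake → Coyote.
It has 4 species and 3 links.

3 links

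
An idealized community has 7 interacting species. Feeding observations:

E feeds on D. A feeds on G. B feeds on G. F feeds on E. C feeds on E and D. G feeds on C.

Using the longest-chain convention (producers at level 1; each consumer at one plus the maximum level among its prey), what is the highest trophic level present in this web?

Producers (level 1): D.
D → E → C → G → B gives B level 5.
No species has a prey at level 5, so no species reaches level 6.

5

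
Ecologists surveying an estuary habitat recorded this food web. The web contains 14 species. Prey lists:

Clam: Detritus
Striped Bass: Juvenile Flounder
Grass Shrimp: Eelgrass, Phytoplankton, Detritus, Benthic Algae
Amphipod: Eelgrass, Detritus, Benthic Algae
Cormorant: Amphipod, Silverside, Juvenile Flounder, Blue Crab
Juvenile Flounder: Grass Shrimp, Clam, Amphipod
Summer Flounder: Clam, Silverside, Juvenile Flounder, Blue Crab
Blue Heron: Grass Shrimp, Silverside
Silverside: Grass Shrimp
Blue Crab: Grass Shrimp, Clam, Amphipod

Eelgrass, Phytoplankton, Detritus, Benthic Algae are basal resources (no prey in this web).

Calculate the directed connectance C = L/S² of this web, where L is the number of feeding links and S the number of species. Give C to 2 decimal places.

The web has S = 14 species and L = 26 feeding links.
C = L / S² = 26 / 196 = 0.1327 ≈ 0.13.

C = 0.13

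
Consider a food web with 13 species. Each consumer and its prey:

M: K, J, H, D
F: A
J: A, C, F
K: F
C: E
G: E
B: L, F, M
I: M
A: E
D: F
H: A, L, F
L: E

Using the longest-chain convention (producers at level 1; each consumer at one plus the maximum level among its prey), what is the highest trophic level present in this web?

6

Producers (level 1): E.
E → A → F → H → M → I gives I level 6.
No species has a prey at level 6, so no species reaches level 7.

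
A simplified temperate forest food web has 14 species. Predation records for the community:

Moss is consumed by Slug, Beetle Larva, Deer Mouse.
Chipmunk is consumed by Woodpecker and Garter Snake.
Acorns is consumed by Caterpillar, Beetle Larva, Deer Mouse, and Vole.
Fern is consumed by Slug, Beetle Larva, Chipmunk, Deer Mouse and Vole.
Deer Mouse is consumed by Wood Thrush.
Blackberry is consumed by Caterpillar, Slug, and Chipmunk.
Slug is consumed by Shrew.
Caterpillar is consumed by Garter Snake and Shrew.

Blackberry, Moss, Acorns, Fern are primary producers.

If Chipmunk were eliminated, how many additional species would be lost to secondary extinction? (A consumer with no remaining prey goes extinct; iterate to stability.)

Remove Chipmunk.
Round 1: Woodpecker (all prey gone) → extinct.
No further losses. Total secondary extinctions: 1.

1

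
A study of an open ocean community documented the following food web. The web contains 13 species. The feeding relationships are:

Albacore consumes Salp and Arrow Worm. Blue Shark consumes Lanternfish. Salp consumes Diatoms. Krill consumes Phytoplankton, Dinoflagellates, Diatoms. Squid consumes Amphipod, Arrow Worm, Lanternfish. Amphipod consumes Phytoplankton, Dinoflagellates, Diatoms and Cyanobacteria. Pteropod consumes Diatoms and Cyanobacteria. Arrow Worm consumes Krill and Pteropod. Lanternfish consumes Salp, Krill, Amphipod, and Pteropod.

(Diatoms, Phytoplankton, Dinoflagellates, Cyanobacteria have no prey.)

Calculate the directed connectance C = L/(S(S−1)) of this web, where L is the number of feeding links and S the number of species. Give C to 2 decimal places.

The web has S = 13 species and L = 22 feeding links.
C = L / (S(S−1)) = 22 / 156 = 0.1410 ≈ 0.14.

C = 0.14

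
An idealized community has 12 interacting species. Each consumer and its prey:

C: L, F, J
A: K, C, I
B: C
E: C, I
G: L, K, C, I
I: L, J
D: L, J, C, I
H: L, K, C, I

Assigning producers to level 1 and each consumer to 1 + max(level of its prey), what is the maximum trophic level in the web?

3

Producers (level 1): L, F, J, K.
L → C → E gives E level 3.
No species has a prey at level 3, so no species reaches level 4.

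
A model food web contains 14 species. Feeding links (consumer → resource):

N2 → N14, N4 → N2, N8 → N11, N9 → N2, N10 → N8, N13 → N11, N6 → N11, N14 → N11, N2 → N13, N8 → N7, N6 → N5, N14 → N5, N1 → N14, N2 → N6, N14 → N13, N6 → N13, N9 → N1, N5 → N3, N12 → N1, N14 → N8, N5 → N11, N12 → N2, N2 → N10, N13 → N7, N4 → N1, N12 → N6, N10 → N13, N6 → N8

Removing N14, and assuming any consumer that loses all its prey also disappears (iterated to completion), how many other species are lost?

1

Remove N14.
Round 1: N1 (all prey gone) → extinct.
No further losses. Total secondary extinctions: 1.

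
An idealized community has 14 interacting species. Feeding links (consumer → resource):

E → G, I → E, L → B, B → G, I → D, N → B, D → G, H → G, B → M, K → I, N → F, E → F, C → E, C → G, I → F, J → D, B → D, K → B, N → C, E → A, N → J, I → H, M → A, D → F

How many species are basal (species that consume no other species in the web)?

Basal species (no prey listed): A, F, G.
Count: 3.

3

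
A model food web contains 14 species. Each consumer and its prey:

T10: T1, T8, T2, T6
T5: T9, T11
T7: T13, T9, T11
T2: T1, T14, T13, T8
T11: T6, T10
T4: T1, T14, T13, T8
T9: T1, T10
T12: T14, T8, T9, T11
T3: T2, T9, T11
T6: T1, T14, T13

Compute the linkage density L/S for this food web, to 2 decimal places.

L/S = 2.21

There are L = 31 links among S = 14 species.
L/S = 31/14 = 2.2143 ≈ 2.21.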